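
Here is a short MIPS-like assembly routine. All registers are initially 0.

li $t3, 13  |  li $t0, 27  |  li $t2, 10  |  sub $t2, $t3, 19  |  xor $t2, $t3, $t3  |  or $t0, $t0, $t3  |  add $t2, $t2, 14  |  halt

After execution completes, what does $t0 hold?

$t3=13
$t0=27
$t2=10
$t2=13-19=-6
$t2=13^13=0
$t0=27|13=31
$t2=0+14=14
halt.

31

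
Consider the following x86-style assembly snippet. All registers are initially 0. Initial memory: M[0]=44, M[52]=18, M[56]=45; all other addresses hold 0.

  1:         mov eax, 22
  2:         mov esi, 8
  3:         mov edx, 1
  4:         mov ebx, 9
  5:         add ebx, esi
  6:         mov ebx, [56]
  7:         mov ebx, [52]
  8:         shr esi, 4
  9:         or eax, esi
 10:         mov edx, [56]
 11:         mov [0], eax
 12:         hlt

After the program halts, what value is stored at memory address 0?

22

mov eax, 22 → eax=22
mov esi, 8 → esi=8
mov edx, 1 → edx=1
mov ebx, 9 → ebx=9
add ebx, esi → ebx=9+8=17
mov ebx, [56] → ebx=M[56]=45
mov ebx, [52] → ebx=M[52]=18
shr esi, 4 → esi=8>>4=0
or eax, esi → eax=22|0=22
mov edx, [56] → edx=M[56]=45
mov [0], eax → M[0]=22
halt.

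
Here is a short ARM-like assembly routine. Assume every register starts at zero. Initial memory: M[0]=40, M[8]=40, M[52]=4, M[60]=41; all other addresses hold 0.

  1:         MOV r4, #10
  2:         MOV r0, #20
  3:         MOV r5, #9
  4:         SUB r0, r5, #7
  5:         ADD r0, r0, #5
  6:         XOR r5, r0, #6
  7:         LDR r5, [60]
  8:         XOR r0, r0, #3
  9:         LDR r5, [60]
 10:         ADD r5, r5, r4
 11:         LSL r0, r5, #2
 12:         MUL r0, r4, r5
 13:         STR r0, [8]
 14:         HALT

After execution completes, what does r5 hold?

MOV r4, #10 → r4=10
MOV r0, #20 → r0=20
MOV r5, #9 → r5=9
SUB r0, r5, #7 → r0=9-7=2
ADD r0, r0, #5 → r0=2+5=7
XOR r5, r0, #6 → r5=7^6=1
LDR r5, [60] → r5=M[60]=41
XOR r0, r0, #3 → r0=7^3=4
LDR r5, [60] → r5=M[60]=41
ADD r5, r5, r4 → r5=41+10=51
LSL r0, r5, #2 → r0=51<<2=204
MUL r0, r4, r5 → r0=10*51=510
STR r0, [8] → M[8]=510
halt.

51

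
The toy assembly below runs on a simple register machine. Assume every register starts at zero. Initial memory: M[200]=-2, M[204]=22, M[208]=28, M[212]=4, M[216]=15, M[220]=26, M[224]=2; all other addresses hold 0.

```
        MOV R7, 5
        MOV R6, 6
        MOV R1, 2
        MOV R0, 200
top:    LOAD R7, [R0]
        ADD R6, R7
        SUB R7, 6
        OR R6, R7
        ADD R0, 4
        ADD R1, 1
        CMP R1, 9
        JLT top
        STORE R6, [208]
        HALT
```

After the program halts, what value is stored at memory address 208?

MOV R7, 5 → R7=5
MOV R6, 6 → R6=6
MOV R1, 2 → R1=2
MOV R0, 200 → R0=200
LOAD R7, [R0] → R7=M[200]=-2
ADD R6, R7 → R6=6+(-2)=4
SUB R7, 6 → R7=(-2)-6=-8
OR R6, R7 → R6=4|(-8)=-4
ADD R0, 4 → R0=200+4=204
ADD R1, 1 → R1=2+1=3
CMP R1, 9  (cmp 3,9)
JLT top: taken
LOAD R7, [R0] → R7=M[204]=22
ADD R6, R7 → R6=(-4)+22=18
SUB R7, 6 → R7=22-6=16
OR R6, R7 → R6=18|16=18
ADD R0, 4 → R0=204+4=208
ADD R1, 1 → R1=3+1=4
CMP R1, 9  (cmp 4,9)
JLT top: taken
LOAD R7, [R0] → R7=M[208]=28
ADD R6, R7 → R6=18+28=46
SUB R7, 6 → R7=28-6=22
OR R6, R7 → R6=46|22=62
ADD R0, 4 → R0=208+4=212
ADD R1, 1 → R1=4+1=5
CMP R1, 9  (cmp 5,9)
JLT top: taken
LOAD R7, [R0] → R7=M[212]=4
ADD R6, R7 → R6=62+4=66
SUB R7, 6 → R7=4-6=-2
OR R6, R7 → R6=66|(-2)=-2
ADD R0, 4 → R0=212+4=216
ADD R1, 1 → R1=5+1=6
CMP R1, 9  (cmp 6,9)
JLT top: taken
LOAD R7, [R0] → R7=M[216]=15
ADD R6, R7 → R6=(-2)+15=13
SUB R7, 6 → R7=15-6=9
OR R6, R7 → R6=13|9=13
ADD R0, 4 → R0=216+4=220
ADD R1, 1 → R1=6+1=7
CMP R1, 9  (cmp 7,9)
JLT top: taken
LOAD R7, [R0] → R7=M[220]=26
ADD R6, R7 → R6=13+26=39
SUB R7, 6 → R7=26-6=20
OR R6, R7 → R6=39|20=55
ADD R0, 4 → R0=220+4=224
ADD R1, 1 → R1=7+1=8
CMP R1, 9  (cmp 8,9)
JLT top: taken
LOAD R7, [R0] → R7=M[224]=2
ADD R6, R7 → R6=55+2=57
SUB R7, 6 → R7=2-6=-4
OR R6, R7 → R6=57|(-4)=-3
ADD R0, 4 → R0=224+4=228
ADD R1, 1 → R1=8+1=9
CMP R1, 9  (cmp 9,9)
JLT top: not taken
STORE R6, [208] → M[208]=-3
halt.

-3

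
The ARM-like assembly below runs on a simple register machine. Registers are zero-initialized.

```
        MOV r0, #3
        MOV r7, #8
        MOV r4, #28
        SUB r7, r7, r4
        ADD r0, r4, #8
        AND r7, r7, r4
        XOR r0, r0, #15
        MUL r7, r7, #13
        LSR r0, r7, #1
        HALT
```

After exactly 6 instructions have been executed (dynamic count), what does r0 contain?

MOV r0, #3 → r0=3
MOV r7, #8 → r7=8
MOV r4, #28 → r4=28
SUB r7, r7, r4 → r7=8-28=-20
ADD r0, r4, #8 → r0=28+8=36
AND r7, r7, r4 → r7=(-20)&28=12
After step 6: r0 = 36.

36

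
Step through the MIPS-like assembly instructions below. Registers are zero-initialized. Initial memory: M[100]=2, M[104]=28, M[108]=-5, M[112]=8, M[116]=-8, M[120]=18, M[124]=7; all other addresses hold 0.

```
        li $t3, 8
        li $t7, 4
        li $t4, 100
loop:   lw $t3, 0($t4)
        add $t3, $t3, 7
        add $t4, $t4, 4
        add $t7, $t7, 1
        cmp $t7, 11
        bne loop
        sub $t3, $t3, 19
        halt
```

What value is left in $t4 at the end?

after li $t3, 8: $t3=8
after li $t7, 4: $t7=4
after li $t4, 100: $t4=100
after lw $t3, 0($t4): $t3=M[100]=2
after add $t3, $t3, 7: $t3=2+7=9
after add $t4, $t4, 4: $t4=100+4=104
after add $t7, $t7, 1: $t7=4+1=5
cmp $t7, 11  (cmp 5,11)
bne loop: taken
after lw $t3, 0($t4): $t3=M[104]=28
after add $t3, $t3, 7: $t3=28+7=35
after add $t4, $t4, 4: $t4=104+4=108
after add $t7, $t7, 1: $t7=5+1=6
cmp $t7, 11  (cmp 6,11)
bne loop: taken
after lw $t3, 0($t4): $t3=M[108]=-5
after add $t3, $t3, 7: $t3=(-5)+7=2
after add $t4, $t4, 4: $t4=108+4=112
after add $t7, $t7, 1: $t7=6+1=7
cmp $t7, 11  (cmp 7,11)
bne loop: taken
after lw $t3, 0($t4): $t3=M[112]=8
after add $t3, $t3, 7: $t3=8+7=15
after add $t4, $t4, 4: $t4=112+4=116
after add $t7, $t7, 1: $t7=7+1=8
cmp $t7, 11  (cmp 8,11)
bne loop: taken
after lw $t3, 0($t4): $t3=M[116]=-8
after add $t3, $t3, 7: $t3=(-8)+7=-1
after add $t4, $t4, 4: $t4=116+4=120
after add $t7, $t7, 1: $t7=8+1=9
cmp $t7, 11  (cmp 9,11)
bne loop: taken
after lw $t3, 0($t4): $t3=M[120]=18
after add $t3, $t3, 7: $t3=18+7=25
after add $t4, $t4, 4: $t4=120+4=124
after add $t7, $t7, 1: $t7=9+1=10
cmp $t7, 11  (cmp 10,11)
bne loop: taken
after lw $t3, 0($t4): $t3=M[124]=7
after add $t3, $t3, 7: $t3=7+7=14
after add $t4, $t4, 4: $t4=124+4=128
after add $t7, $t7, 1: $t7=10+1=11
cmp $t7, 11  (cmp 11,11)
bne loop: not taken
after sub $t3, $t3, 19: $t3=14-19=-5
halt.

128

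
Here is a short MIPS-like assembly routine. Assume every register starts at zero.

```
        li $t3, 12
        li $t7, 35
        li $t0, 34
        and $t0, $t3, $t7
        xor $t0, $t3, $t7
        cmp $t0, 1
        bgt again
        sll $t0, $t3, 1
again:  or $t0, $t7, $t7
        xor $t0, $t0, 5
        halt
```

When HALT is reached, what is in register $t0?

li $t3, 12 → $t3=12
li $t7, 35 → $t7=35
li $t0, 34 → $t0=34
and $t0, $t3, $t7 → $t0=12&35=0
xor $t0, $t3, $t7 → $t0=12^35=47
cmp $t0, 1  (cmp 47,1)
bgt again: taken
or $t0, $t7, $t7 → $t0=35|35=35
xor $t0, $t0, 5 → $t0=35^5=38
halt.

38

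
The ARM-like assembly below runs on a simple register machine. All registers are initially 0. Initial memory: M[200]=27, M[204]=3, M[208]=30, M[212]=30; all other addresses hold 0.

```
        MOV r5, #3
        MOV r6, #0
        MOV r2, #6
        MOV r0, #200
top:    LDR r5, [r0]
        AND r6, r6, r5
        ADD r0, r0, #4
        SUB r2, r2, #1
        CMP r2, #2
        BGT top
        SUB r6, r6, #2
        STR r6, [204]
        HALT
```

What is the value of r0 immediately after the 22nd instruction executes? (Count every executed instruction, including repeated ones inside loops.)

212

r5=3
r6=0
r2=6
r0=200
r5=M[200]=27
r6=0&27=0
r0=200+4=204
r2=6-1=5
CMP r2, #2  (cmp 5,2)
BGT top: taken
r5=M[204]=3
r6=0&3=0
r0=204+4=208
r2=5-1=4
CMP r2, #2  (cmp 4,2)
BGT top: taken
r5=M[208]=30
r6=0&30=0
r0=208+4=212
r2=4-1=3
CMP r2, #2  (cmp 3,2)
BGT top: taken
After step 22: r0 = 212.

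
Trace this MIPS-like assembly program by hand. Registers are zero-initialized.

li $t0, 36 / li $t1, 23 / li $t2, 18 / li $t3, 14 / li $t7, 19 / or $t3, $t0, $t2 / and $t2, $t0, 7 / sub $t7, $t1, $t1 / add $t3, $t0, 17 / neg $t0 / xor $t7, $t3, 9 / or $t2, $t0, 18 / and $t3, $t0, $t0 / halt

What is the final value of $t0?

li $t0, 36 → $t0=36
li $t1, 23 → $t1=23
li $t2, 18 → $t2=18
li $t3, 14 → $t3=14
li $t7, 19 → $t7=19
or $t3, $t0, $t2 → $t3=36|18=54
and $t2, $t0, 7 → $t2=36&7=4
sub $t7, $t1, $t1 → $t7=23-23=0
add $t3, $t0, 17 → $t3=36+17=53
neg $t0 → $t0=-(36)=-36
xor $t7, $t3, 9 → $t7=53^9=60
or $t2, $t0, 18 → $t2=(-36)|18=-34
and $t3, $t0, $t0 → $t3=(-36)&(-36)=-36
halt.

-36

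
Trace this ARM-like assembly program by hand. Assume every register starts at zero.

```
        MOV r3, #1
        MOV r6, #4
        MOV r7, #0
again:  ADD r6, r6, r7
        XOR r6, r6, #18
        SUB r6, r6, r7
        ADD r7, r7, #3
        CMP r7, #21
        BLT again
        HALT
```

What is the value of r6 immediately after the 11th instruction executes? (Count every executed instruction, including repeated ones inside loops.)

11

after MOV r3, #1: r3=1
after MOV r6, #4: r6=4
after MOV r7, #0: r7=0
after ADD r6, r6, r7: r6=4+0=4
after XOR r6, r6, #18: r6=4^18=22
after SUB r6, r6, r7: r6=22-0=22
after ADD r7, r7, #3: r7=0+3=3
CMP r7, #21  (cmp 3,21)
BLT again: taken
after ADD r6, r6, r7: r6=22+3=25
after XOR r6, r6, #18: r6=25^18=11
After step 11: r6 = 11.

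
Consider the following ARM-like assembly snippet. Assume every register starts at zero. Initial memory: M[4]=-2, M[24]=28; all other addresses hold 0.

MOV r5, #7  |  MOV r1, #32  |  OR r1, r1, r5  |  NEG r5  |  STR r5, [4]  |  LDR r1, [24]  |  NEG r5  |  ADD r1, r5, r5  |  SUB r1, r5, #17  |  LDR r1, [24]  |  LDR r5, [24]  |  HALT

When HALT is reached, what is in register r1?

MOV r5, #7 → r5=7
MOV r1, #32 → r1=32
OR r1, r1, r5 → r1=32|7=39
NEG r5 → r5=-(7)=-7
STR r5, [4] → M[4]=-7
LDR r1, [24] → r1=M[24]=28
NEG r5 → r5=-(-7)=7
ADD r1, r5, r5 → r1=7+7=14
SUB r1, r5, #17 → r1=7-17=-10
LDR r1, [24] → r1=M[24]=28
LDR r5, [24] → r5=M[24]=28
halt.

28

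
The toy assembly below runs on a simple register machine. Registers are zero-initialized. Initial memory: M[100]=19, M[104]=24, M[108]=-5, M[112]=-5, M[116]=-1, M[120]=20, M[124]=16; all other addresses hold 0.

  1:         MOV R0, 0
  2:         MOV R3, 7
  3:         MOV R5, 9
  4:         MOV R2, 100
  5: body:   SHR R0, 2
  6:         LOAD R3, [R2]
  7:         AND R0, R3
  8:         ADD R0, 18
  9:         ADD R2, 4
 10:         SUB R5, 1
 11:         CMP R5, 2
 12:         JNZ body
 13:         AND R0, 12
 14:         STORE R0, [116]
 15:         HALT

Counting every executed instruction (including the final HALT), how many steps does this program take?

63

R0=0
R3=7
R5=9
R2=100
R0=0>>2=0
R3=M[100]=19
R0=0&19=0
R0=0+18=18
R2=100+4=104
R5=9-1=8
CMP R5, 2  (cmp 8,2)
JNZ body: taken
R0=18>>2=4
R3=M[104]=24
R0=4&24=0
R0=0+18=18
R2=104+4=108
R5=8-1=7
CMP R5, 2  (cmp 7,2)
JNZ body: taken
R0=18>>2=4
R3=M[108]=-5
R0=4&(-5)=0
R0=0+18=18
R2=108+4=112
R5=7-1=6
CMP R5, 2  (cmp 6,2)
JNZ body: taken
R0=18>>2=4
R3=M[112]=-5
R0=4&(-5)=0
R0=0+18=18
R2=112+4=116
R5=6-1=5
CMP R5, 2  (cmp 5,2)
JNZ body: taken
R0=18>>2=4
R3=M[116]=-1
R0=4&(-1)=4
R0=4+18=22
R2=116+4=120
R5=5-1=4
CMP R5, 2  (cmp 4,2)
JNZ body: taken
R0=22>>2=5
R3=M[120]=20
R0=5&20=4
R0=4+18=22
R2=120+4=124
R5=4-1=3
CMP R5, 2  (cmp 3,2)
JNZ body: taken
R0=22>>2=5
R3=M[124]=16
R0=5&16=0
R0=0+18=18
R2=124+4=128
R5=3-1=2
CMP R5, 2  (cmp 2,2)
JNZ body: not taken
R0=18&12=0
STORE R0, [116] → M[116]=0
halt.
Total executed instructions: 63.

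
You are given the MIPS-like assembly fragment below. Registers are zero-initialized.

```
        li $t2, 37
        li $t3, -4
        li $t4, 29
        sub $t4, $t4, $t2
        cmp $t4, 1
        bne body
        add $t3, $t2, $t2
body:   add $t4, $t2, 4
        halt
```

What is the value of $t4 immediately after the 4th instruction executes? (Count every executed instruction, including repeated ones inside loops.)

$t2=37
$t3=-4
$t4=29
$t4=29-37=-8
After step 4: $t4 = -8.

-8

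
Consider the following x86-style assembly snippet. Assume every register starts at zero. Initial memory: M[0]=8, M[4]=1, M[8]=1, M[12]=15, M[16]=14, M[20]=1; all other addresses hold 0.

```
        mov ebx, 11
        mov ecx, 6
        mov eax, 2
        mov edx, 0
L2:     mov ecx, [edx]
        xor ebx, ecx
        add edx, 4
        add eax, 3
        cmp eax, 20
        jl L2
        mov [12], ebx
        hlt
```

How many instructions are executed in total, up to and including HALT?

42

mov ebx, 11 → ebx=11
mov ecx, 6 → ecx=6
mov eax, 2 → eax=2
mov edx, 0 → edx=0
mov ecx, [edx] → ecx=M[0]=8
xor ebx, ecx → ebx=11^8=3
add edx, 4 → edx=0+4=4
add eax, 3 → eax=2+3=5
cmp eax, 20  (cmp 5,20)
jl L2: taken
mov ecx, [edx] → ecx=M[4]=1
xor ebx, ecx → ebx=3^1=2
add edx, 4 → edx=4+4=8
add eax, 3 → eax=5+3=8
cmp eax, 20  (cmp 8,20)
jl L2: taken
mov ecx, [edx] → ecx=M[8]=1
xor ebx, ecx → ebx=2^1=3
add edx, 4 → edx=8+4=12
add eax, 3 → eax=8+3=11
cmp eax, 20  (cmp 11,20)
jl L2: taken
mov ecx, [edx] → ecx=M[12]=15
xor ebx, ecx → ebx=3^15=12
add edx, 4 → edx=12+4=16
add eax, 3 → eax=11+3=14
cmp eax, 20  (cmp 14,20)
jl L2: taken
mov ecx, [edx] → ecx=M[16]=14
xor ebx, ecx → ebx=12^14=2
add edx, 4 → edx=16+4=20
add eax, 3 → eax=14+3=17
cmp eax, 20  (cmp 17,20)
jl L2: taken
mov ecx, [edx] → ecx=M[20]=1
xor ebx, ecx → ebx=2^1=3
add edx, 4 → edx=20+4=24
add eax, 3 → eax=17+3=20
cmp eax, 20  (cmp 20,20)
jl L2: not taken
mov [12], ebx → M[12]=3
halt.
Total executed instructions: 42.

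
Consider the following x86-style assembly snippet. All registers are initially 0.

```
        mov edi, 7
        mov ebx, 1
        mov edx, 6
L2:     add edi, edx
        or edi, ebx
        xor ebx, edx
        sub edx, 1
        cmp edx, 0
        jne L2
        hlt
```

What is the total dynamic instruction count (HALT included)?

40

edi=7
ebx=1
edx=6
edi=7+6=13
edi=13|1=13
ebx=1^6=7
edx=6-1=5
cmp edx, 0  (cmp 5,0)
jne L2: taken
edi=13+5=18
edi=18|7=23
ebx=7^5=2
edx=5-1=4
cmp edx, 0  (cmp 4,0)
jne L2: taken
edi=23+4=27
edi=27|2=27
ebx=2^4=6
edx=4-1=3
cmp edx, 0  (cmp 3,0)
jne L2: taken
edi=27+3=30
edi=30|6=30
ebx=6^3=5
edx=3-1=2
cmp edx, 0  (cmp 2,0)
jne L2: taken
edi=30+2=32
edi=32|5=37
ebx=5^2=7
edx=2-1=1
cmp edx, 0  (cmp 1,0)
jne L2: taken
edi=37+1=38
edi=38|7=39
ebx=7^1=6
edx=1-1=0
cmp edx, 0  (cmp 0,0)
jne L2: not taken
halt.
Total executed instructions: 40.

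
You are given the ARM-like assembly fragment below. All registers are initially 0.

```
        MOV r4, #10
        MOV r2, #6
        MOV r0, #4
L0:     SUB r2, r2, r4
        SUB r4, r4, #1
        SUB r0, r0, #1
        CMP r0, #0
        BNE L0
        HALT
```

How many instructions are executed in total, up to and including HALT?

24

after MOV r4, #10: r4=10
after MOV r2, #6: r2=6
after MOV r0, #4: r0=4
after SUB r2, r2, r4: r2=6-10=-4
after SUB r4, r4, #1: r4=10-1=9
after SUB r0, r0, #1: r0=4-1=3
CMP r0, #0  (cmp 3,0)
BNE L0: taken
after SUB r2, r2, r4: r2=(-4)-9=-13
after SUB r4, r4, #1: r4=9-1=8
after SUB r0, r0, #1: r0=3-1=2
CMP r0, #0  (cmp 2,0)
BNE L0: taken
after SUB r2, r2, r4: r2=(-13)-8=-21
after SUB r4, r4, #1: r4=8-1=7
after SUB r0, r0, #1: r0=2-1=1
CMP r0, #0  (cmp 1,0)
BNE L0: taken
after SUB r2, r2, r4: r2=(-21)-7=-28
after SUB r4, r4, #1: r4=7-1=6
after SUB r0, r0, #1: r0=1-1=0
CMP r0, #0  (cmp 0,0)
BNE L0: not taken
halt.
Total executed instructions: 24.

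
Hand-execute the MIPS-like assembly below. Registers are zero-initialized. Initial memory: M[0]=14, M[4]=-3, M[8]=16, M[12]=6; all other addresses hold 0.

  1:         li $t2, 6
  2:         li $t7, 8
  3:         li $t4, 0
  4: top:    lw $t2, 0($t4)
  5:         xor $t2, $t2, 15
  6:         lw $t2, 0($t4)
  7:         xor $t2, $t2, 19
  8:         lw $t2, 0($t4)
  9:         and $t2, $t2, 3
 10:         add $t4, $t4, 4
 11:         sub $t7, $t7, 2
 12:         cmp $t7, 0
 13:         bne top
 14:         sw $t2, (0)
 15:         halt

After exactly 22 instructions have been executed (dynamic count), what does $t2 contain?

1

after li $t2, 6: $t2=6
after li $t7, 8: $t7=8
after li $t4, 0: $t4=0
after lw $t2, 0($t4): $t2=M[0]=14
after xor $t2, $t2, 15: $t2=14^15=1
after lw $t2, 0($t4): $t2=M[0]=14
after xor $t2, $t2, 19: $t2=14^19=29
after lw $t2, 0($t4): $t2=M[0]=14
after and $t2, $t2, 3: $t2=14&3=2
after add $t4, $t4, 4: $t4=0+4=4
after sub $t7, $t7, 2: $t7=8-2=6
cmp $t7, 0  (cmp 6,0)
bne top: taken
after lw $t2, 0($t4): $t2=M[4]=-3
after xor $t2, $t2, 15: $t2=(-3)^15=-14
after lw $t2, 0($t4): $t2=M[4]=-3
after xor $t2, $t2, 19: $t2=(-3)^19=-18
after lw $t2, 0($t4): $t2=M[4]=-3
after and $t2, $t2, 3: $t2=(-3)&3=1
after add $t4, $t4, 4: $t4=4+4=8
after sub $t7, $t7, 2: $t7=6-2=4
cmp $t7, 0  (cmp 4,0)
After step 22: $t2 = 1.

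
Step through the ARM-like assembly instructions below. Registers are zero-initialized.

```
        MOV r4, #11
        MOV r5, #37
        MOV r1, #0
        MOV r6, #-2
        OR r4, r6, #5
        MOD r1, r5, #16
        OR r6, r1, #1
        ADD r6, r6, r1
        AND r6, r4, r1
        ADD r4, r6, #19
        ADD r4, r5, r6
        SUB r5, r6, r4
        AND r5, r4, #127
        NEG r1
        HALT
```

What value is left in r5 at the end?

42

after MOV r4, #11: r4=11
after MOV r5, #37: r5=37
after MOV r1, #0: r1=0
after MOV r6, #-2: r6=-2
after OR r4, r6, #5: r4=(-2)|5=-1
after MOD r1, r5, #16: r1=37%16=5
after OR r6, r1, #1: r6=5|1=5
after ADD r6, r6, r1: r6=5+5=10
after AND r6, r4, r1: r6=(-1)&5=5
after ADD r4, r6, #19: r4=5+19=24
after ADD r4, r5, r6: r4=37+5=42
after SUB r5, r6, r4: r5=5-42=-37
after AND r5, r4, #127: r5=42&127=42
after NEG r1: r1=-(5)=-5
halt.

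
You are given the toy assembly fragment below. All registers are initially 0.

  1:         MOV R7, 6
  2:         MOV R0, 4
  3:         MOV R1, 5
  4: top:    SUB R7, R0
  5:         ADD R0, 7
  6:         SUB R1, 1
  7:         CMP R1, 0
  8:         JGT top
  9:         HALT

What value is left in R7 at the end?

-84

MOV R7, 6 → R7=6
MOV R0, 4 → R0=4
MOV R1, 5 → R1=5
SUB R7, R0 → R7=6-4=2
ADD R0, 7 → R0=4+7=11
SUB R1, 1 → R1=5-1=4
CMP R1, 0  (cmp 4,0)
JGT top: taken
SUB R7, R0 → R7=2-11=-9
ADD R0, 7 → R0=11+7=18
SUB R1, 1 → R1=4-1=3
CMP R1, 0  (cmp 3,0)
JGT top: taken
SUB R7, R0 → R7=(-9)-18=-27
ADD R0, 7 → R0=18+7=25
SUB R1, 1 → R1=3-1=2
CMP R1, 0  (cmp 2,0)
JGT top: taken
SUB R7, R0 → R7=(-27)-25=-52
ADD R0, 7 → R0=25+7=32
SUB R1, 1 → R1=2-1=1
CMP R1, 0  (cmp 1,0)
JGT top: taken
SUB R7, R0 → R7=(-52)-32=-84
ADD R0, 7 → R0=32+7=39
SUB R1, 1 → R1=1-1=0
CMP R1, 0  (cmp 0,0)
JGT top: not taken
halt.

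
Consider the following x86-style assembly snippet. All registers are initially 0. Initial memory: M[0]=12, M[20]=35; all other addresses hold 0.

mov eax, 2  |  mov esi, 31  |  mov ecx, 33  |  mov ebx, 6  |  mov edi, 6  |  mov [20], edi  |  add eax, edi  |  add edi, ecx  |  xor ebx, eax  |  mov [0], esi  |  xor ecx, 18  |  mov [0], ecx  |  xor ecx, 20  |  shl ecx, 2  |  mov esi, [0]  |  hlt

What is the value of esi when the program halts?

after mov eax, 2: eax=2
after mov esi, 31: esi=31
after mov ecx, 33: ecx=33
after mov ebx, 6: ebx=6
after mov edi, 6: edi=6
mov [20], edi → M[20]=6
after add eax, edi: eax=2+6=8
after add edi, ecx: edi=6+33=39
after xor ebx, eax: ebx=6^8=14
mov [0], esi → M[0]=31
after xor ecx, 18: ecx=33^18=51
mov [0], ecx → M[0]=51
after xor ecx, 20: ecx=51^20=39
after shl ecx, 2: ecx=39<<2=156
after mov esi, [0]: esi=M[0]=51
halt.

51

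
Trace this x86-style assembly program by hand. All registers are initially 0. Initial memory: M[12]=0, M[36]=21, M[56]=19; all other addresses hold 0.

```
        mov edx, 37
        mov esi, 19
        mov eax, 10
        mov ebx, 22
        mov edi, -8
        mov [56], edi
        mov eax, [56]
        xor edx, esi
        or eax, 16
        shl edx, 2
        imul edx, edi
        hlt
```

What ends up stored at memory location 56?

after mov edx, 37: edx=37
after mov esi, 19: esi=19
after mov eax, 10: eax=10
after mov ebx, 22: ebx=22
after mov edi, -8: edi=-8
mov [56], edi → M[56]=-8
after mov eax, [56]: eax=M[56]=-8
after xor edx, esi: edx=37^19=54
after or eax, 16: eax=(-8)|16=-8
after shl edx, 2: edx=54<<2=216
after imul edx, edi: edx=216*(-8)=-1728
halt.

-8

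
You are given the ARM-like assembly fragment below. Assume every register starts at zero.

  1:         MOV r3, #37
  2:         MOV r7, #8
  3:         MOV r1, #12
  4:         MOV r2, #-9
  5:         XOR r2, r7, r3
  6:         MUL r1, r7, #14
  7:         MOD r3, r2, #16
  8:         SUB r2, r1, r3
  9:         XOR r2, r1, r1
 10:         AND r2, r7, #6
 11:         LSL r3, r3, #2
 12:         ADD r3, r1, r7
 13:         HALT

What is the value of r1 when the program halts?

after MOV r3, #37: r3=37
after MOV r7, #8: r7=8
after MOV r1, #12: r1=12
after MOV r2, #-9: r2=-9
after XOR r2, r7, r3: r2=8^37=45
after MUL r1, r7, #14: r1=8*14=112
after MOD r3, r2, #16: r3=45%16=13
after SUB r2, r1, r3: r2=112-13=99
after XOR r2, r1, r1: r2=112^112=0
after AND r2, r7, #6: r2=8&6=0
after LSL r3, r3, #2: r3=13<<2=52
after ADD r3, r1, r7: r3=112+8=120
halt.

112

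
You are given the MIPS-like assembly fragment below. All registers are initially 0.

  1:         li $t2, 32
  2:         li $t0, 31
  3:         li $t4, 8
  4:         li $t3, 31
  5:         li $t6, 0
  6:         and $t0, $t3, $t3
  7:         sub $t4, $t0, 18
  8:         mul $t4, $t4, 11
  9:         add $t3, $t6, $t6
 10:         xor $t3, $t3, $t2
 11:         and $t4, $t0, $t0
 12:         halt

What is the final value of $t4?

after li $t2, 32: $t2=32
after li $t0, 31: $t0=31
after li $t4, 8: $t4=8
after li $t3, 31: $t3=31
after li $t6, 0: $t6=0
after and $t0, $t3, $t3: $t0=31&31=31
after sub $t4, $t0, 18: $t4=31-18=13
after mul $t4, $t4, 11: $t4=13*11=143
after add $t3, $t6, $t6: $t3=0+0=0
after xor $t3, $t3, $t2: $t3=0^32=32
after and $t4, $t0, $t0: $t4=31&31=31
halt.

31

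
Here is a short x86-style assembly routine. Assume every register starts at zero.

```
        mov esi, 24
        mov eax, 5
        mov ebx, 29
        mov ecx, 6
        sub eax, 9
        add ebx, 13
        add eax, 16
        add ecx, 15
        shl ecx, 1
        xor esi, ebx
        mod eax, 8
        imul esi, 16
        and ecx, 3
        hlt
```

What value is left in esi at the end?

esi=24
eax=5
ebx=29
ecx=6
eax=5-9=-4
ebx=29+13=42
eax=(-4)+16=12
ecx=6+15=21
ecx=21<<1=42
esi=24^42=50
eax=12%8=4
esi=50*16=800
ecx=42&3=2
halt.

800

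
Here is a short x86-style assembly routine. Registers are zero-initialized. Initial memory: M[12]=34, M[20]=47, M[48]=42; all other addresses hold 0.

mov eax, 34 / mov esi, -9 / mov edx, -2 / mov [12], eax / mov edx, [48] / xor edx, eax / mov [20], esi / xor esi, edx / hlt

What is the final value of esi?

-1

eax=34
esi=-9
edx=-2
mov [12], eax → M[12]=34
edx=M[48]=42
edx=42^34=8
mov [20], esi → M[20]=-9
esi=(-9)^8=-1
halt.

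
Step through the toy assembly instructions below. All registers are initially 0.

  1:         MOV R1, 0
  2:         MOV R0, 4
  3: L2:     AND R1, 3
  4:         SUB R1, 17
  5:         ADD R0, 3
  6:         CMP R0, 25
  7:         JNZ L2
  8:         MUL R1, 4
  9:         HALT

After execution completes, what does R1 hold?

MOV R1, 0 → R1=0
MOV R0, 4 → R0=4
AND R1, 3 → R1=0&3=0
SUB R1, 17 → R1=0-17=-17
ADD R0, 3 → R0=4+3=7
CMP R0, 25  (cmp 7,25)
JNZ L2: taken
AND R1, 3 → R1=(-17)&3=3
SUB R1, 17 → R1=3-17=-14
ADD R0, 3 → R0=7+3=10
CMP R0, 25  (cmp 10,25)
JNZ L2: taken
AND R1, 3 → R1=(-14)&3=2
SUB R1, 17 → R1=2-17=-15
ADD R0, 3 → R0=10+3=13
CMP R0, 25  (cmp 13,25)
JNZ L2: taken
AND R1, 3 → R1=(-15)&3=1
SUB R1, 17 → R1=1-17=-16
ADD R0, 3 → R0=13+3=16
CMP R0, 25  (cmp 16,25)
JNZ L2: taken
AND R1, 3 → R1=(-16)&3=0
SUB R1, 17 → R1=0-17=-17
ADD R0, 3 → R0=16+3=19
CMP R0, 25  (cmp 19,25)
JNZ L2: taken
AND R1, 3 → R1=(-17)&3=3
SUB R1, 17 → R1=3-17=-14
ADD R0, 3 → R0=19+3=22
CMP R0, 25  (cmp 22,25)
JNZ L2: taken
AND R1, 3 → R1=(-14)&3=2
SUB R1, 17 → R1=2-17=-15
ADD R0, 3 → R0=22+3=25
CMP R0, 25  (cmp 25,25)
JNZ L2: not taken
MUL R1, 4 → R1=(-15)*4=-60
halt.

-60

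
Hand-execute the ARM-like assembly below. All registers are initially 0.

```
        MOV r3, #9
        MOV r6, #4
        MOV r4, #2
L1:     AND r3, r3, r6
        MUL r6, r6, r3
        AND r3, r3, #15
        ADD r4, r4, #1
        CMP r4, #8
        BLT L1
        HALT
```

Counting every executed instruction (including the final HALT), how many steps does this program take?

r3=9
r6=4
r4=2
r3=9&4=0
r6=4*0=0
r3=0&15=0
r4=2+1=3
CMP r4, #8  (cmp 3,8)
BLT L1: taken
r3=0&0=0
r6=0*0=0
r3=0&15=0
r4=3+1=4
CMP r4, #8  (cmp 4,8)
BLT L1: taken
r3=0&0=0
r6=0*0=0
r3=0&15=0
r4=4+1=5
CMP r4, #8  (cmp 5,8)
BLT L1: taken
r3=0&0=0
r6=0*0=0
r3=0&15=0
r4=5+1=6
CMP r4, #8  (cmp 6,8)
BLT L1: taken
r3=0&0=0
r6=0*0=0
r3=0&15=0
r4=6+1=7
CMP r4, #8  (cmp 7,8)
BLT L1: taken
r3=0&0=0
r6=0*0=0
r3=0&15=0
r4=7+1=8
CMP r4, #8  (cmp 8,8)
BLT L1: not taken
halt.
Total executed instructions: 40.

40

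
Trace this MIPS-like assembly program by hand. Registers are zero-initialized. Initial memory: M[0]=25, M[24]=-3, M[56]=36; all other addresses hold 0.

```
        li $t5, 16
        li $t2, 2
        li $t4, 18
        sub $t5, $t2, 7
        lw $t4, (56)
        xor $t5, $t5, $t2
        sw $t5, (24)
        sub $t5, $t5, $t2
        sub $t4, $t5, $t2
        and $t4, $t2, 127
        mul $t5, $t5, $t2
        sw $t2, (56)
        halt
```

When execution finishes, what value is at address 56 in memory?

2

$t5=16
$t2=2
$t4=18
$t5=2-7=-5
$t4=M[56]=36
$t5=(-5)^2=-7
sw $t5, (24) → M[24]=-7
$t5=(-7)-2=-9
$t4=(-9)-2=-11
$t4=2&127=2
$t5=(-9)*2=-18
sw $t2, (56) → M[56]=2
halt.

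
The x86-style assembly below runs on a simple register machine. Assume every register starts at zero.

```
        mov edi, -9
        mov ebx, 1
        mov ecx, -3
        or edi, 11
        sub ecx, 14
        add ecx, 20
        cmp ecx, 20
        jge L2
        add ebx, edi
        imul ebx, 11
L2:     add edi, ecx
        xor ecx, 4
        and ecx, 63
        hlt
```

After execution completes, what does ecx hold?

7

edi=-9
ebx=1
ecx=-3
edi=(-9)|11=-1
ecx=(-3)-14=-17
ecx=(-17)+20=3
cmp ecx, 20  (cmp 3,20)
jge L2: not taken
ebx=1+(-1)=0
ebx=0*11=0
edi=(-1)+3=2
ecx=3^4=7
ecx=7&63=7
halt.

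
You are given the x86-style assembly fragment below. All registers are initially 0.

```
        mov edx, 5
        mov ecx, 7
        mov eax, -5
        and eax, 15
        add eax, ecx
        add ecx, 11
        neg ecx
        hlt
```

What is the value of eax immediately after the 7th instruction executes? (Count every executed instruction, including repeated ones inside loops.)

edx=5
ecx=7
eax=-5
eax=(-5)&15=11
eax=11+7=18
ecx=7+11=18
ecx=-(18)=-18
After step 7: eax = 18.

18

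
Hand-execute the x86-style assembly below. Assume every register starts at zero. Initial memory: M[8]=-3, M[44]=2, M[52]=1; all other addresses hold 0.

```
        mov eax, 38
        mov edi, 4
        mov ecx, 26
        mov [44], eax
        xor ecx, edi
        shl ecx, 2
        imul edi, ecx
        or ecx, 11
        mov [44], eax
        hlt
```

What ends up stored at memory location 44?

after mov eax, 38: eax=38
after mov edi, 4: edi=4
after mov ecx, 26: ecx=26
mov [44], eax → M[44]=38
after xor ecx, edi: ecx=26^4=30
after shl ecx, 2: ecx=30<<2=120
after imul edi, ecx: edi=4*120=480
after or ecx, 11: ecx=120|11=123
mov [44], eax → M[44]=38
halt.

38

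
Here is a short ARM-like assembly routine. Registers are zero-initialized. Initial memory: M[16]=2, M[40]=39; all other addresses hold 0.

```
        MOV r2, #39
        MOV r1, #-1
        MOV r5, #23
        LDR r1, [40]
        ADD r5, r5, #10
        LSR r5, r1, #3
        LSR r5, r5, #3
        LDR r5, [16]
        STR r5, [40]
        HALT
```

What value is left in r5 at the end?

2

MOV r2, #39 → r2=39
MOV r1, #-1 → r1=-1
MOV r5, #23 → r5=23
LDR r1, [40] → r1=M[40]=39
ADD r5, r5, #10 → r5=23+10=33
LSR r5, r1, #3 → r5=39>>3=4
LSR r5, r5, #3 → r5=4>>3=0
LDR r5, [16] → r5=M[16]=2
STR r5, [40] → M[40]=2
halt.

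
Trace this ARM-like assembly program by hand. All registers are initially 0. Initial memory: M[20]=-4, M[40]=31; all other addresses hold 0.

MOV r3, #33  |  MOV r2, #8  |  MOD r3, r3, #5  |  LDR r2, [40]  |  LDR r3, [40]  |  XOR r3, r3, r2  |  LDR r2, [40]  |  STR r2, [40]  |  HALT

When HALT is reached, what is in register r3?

0

MOV r3, #33 → r3=33
MOV r2, #8 → r2=8
MOD r3, r3, #5 → r3=33%5=3
LDR r2, [40] → r2=M[40]=31
LDR r3, [40] → r3=M[40]=31
XOR r3, r3, r2 → r3=31^31=0
LDR r2, [40] → r2=M[40]=31
STR r2, [40] → M[40]=31
halt.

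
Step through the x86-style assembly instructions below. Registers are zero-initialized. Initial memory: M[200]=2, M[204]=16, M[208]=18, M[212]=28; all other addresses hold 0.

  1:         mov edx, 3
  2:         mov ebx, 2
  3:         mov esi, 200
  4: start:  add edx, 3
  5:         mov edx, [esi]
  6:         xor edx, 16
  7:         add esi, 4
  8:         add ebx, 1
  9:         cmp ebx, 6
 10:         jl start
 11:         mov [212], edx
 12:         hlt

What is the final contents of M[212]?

after mov edx, 3: edx=3
after mov ebx, 2: ebx=2
after mov esi, 200: esi=200
after add edx, 3: edx=3+3=6
after mov edx, [esi]: edx=M[200]=2
after xor edx, 16: edx=2^16=18
after add esi, 4: esi=200+4=204
after add ebx, 1: ebx=2+1=3
cmp ebx, 6  (cmp 3,6)
jl start: taken
after add edx, 3: edx=18+3=21
after mov edx, [esi]: edx=M[204]=16
after xor edx, 16: edx=16^16=0
after add esi, 4: esi=204+4=208
after add ebx, 1: ebx=3+1=4
cmp ebx, 6  (cmp 4,6)
jl start: taken
after add edx, 3: edx=0+3=3
after mov edx, [esi]: edx=M[208]=18
after xor edx, 16: edx=18^16=2
after add esi, 4: esi=208+4=212
after add ebx, 1: ebx=4+1=5
cmp ebx, 6  (cmp 5,6)
jl start: taken
after add edx, 3: edx=2+3=5
after mov edx, [esi]: edx=M[212]=28
after xor edx, 16: edx=28^16=12
after add esi, 4: esi=212+4=216
after add ebx, 1: ebx=5+1=6
cmp ebx, 6  (cmp 6,6)
jl start: not taken
mov [212], edx → M[212]=12
halt.

12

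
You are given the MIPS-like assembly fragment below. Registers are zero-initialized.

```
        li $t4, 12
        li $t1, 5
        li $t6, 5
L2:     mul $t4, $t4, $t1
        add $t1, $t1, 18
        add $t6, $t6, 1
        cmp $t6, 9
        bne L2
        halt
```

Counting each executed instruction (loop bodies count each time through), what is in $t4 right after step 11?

1380

after li $t4, 12: $t4=12
after li $t1, 5: $t1=5
after li $t6, 5: $t6=5
after mul $t4, $t4, $t1: $t4=12*5=60
after add $t1, $t1, 18: $t1=5+18=23
after add $t6, $t6, 1: $t6=5+1=6
cmp $t6, 9  (cmp 6,9)
bne L2: taken
after mul $t4, $t4, $t1: $t4=60*23=1380
after add $t1, $t1, 18: $t1=23+18=41
after add $t6, $t6, 1: $t6=6+1=7
After step 11: $t4 = 1380.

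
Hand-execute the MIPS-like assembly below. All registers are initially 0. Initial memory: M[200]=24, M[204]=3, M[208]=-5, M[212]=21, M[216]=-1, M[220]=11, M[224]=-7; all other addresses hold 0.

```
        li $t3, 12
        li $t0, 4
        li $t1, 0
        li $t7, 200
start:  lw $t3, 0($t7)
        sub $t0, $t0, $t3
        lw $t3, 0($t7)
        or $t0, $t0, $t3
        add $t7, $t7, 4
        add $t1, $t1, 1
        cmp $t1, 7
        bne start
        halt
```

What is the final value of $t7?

li $t3, 12 → $t3=12
li $t0, 4 → $t0=4
li $t1, 0 → $t1=0
li $t7, 200 → $t7=200
lw $t3, 0($t7) → $t3=M[200]=24
sub $t0, $t0, $t3 → $t0=4-24=-20
lw $t3, 0($t7) → $t3=M[200]=24
or $t0, $t0, $t3 → $t0=(-20)|24=-4
add $t7, $t7, 4 → $t7=200+4=204
add $t1, $t1, 1 → $t1=0+1=1
cmp $t1, 7  (cmp 1,7)
bne start: taken
lw $t3, 0($t7) → $t3=M[204]=3
sub $t0, $t0, $t3 → $t0=(-4)-3=-7
lw $t3, 0($t7) → $t3=M[204]=3
or $t0, $t0, $t3 → $t0=(-7)|3=-5
add $t7, $t7, 4 → $t7=204+4=208
add $t1, $t1, 1 → $t1=1+1=2
cmp $t1, 7  (cmp 2,7)
bne start: taken
lw $t3, 0($t7) → $t3=M[208]=-5
sub $t0, $t0, $t3 → $t0=(-5)-(-5)=0
lw $t3, 0($t7) → $t3=M[208]=-5
or $t0, $t0, $t3 → $t0=0|(-5)=-5
add $t7, $t7, 4 → $t7=208+4=212
add $t1, $t1, 1 → $t1=2+1=3
cmp $t1, 7  (cmp 3,7)
bne start: taken
lw $t3, 0($t7) → $t3=M[212]=21
sub $t0, $t0, $t3 → $t0=(-5)-21=-26
lw $t3, 0($t7) → $t3=M[212]=21
or $t0, $t0, $t3 → $t0=(-26)|21=-9
add $t7, $t7, 4 → $t7=212+4=216
add $t1, $t1, 1 → $t1=3+1=4
cmp $t1, 7  (cmp 4,7)
bne start: taken
lw $t3, 0($t7) → $t3=M[216]=-1
sub $t0, $t0, $t3 → $t0=(-9)-(-1)=-8
lw $t3, 0($t7) → $t3=M[216]=-1
or $t0, $t0, $t3 → $t0=(-8)|(-1)=-1
add $t7, $t7, 4 → $t7=216+4=220
add $t1, $t1, 1 → $t1=4+1=5
cmp $t1, 7  (cmp 5,7)
bne start: taken
lw $t3, 0($t7) → $t3=M[220]=11
sub $t0, $t0, $t3 → $t0=(-1)-11=-12
lw $t3, 0($t7) → $t3=M[220]=11
or $t0, $t0, $t3 → $t0=(-12)|11=-1
add $t7, $t7, 4 → $t7=220+4=224
add $t1, $t1, 1 → $t1=5+1=6
cmp $t1, 7  (cmp 6,7)
bne start: taken
lw $t3, 0($t7) → $t3=M[224]=-7
sub $t0, $t0, $t3 → $t0=(-1)-(-7)=6
lw $t3, 0($t7) → $t3=M[224]=-7
or $t0, $t0, $t3 → $t0=6|(-7)=-1
add $t7, $t7, 4 → $t7=224+4=228
add $t1, $t1, 1 → $t1=6+1=7
cmp $t1, 7  (cmp 7,7)
bne start: not taken
halt.

228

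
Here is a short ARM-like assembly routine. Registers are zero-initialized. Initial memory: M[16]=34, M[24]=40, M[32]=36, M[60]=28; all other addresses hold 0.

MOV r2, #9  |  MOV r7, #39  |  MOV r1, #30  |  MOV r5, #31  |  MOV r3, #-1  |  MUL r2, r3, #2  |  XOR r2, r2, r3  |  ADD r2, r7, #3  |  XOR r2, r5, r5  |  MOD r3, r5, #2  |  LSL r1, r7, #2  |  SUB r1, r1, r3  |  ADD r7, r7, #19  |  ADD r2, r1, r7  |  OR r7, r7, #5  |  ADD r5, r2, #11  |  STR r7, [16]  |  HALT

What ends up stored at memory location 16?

63

r2=9
r7=39
r1=30
r5=31
r3=-1
r2=(-1)*2=-2
r2=(-2)^(-1)=1
r2=39+3=42
r2=31^31=0
r3=31%2=1
r1=39<<2=156
r1=156-1=155
r7=39+19=58
r2=155+58=213
r7=58|5=63
r5=213+11=224
STR r7, [16] → M[16]=63
halt.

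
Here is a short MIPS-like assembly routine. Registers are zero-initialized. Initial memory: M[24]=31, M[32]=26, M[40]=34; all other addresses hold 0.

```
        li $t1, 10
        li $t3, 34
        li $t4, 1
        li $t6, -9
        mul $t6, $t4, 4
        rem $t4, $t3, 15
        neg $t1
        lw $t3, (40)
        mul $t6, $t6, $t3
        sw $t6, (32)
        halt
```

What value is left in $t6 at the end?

136

after li $t1, 10: $t1=10
after li $t3, 34: $t3=34
after li $t4, 1: $t4=1
after li $t6, -9: $t6=-9
after mul $t6, $t4, 4: $t6=1*4=4
after rem $t4, $t3, 15: $t4=34%15=4
after neg $t1: $t1=-(10)=-10
after lw $t3, (40): $t3=M[40]=34
after mul $t6, $t6, $t3: $t6=4*34=136
sw $t6, (32) → M[32]=136
halt.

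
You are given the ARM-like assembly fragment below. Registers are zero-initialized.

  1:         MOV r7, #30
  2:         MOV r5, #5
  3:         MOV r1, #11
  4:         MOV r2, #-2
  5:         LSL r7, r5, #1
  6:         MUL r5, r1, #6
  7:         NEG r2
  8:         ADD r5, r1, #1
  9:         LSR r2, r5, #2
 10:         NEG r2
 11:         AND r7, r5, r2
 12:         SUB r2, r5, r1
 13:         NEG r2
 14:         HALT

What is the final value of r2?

-1

MOV r7, #30 → r7=30
MOV r5, #5 → r5=5
MOV r1, #11 → r1=11
MOV r2, #-2 → r2=-2
LSL r7, r5, #1 → r7=5<<1=10
MUL r5, r1, #6 → r5=11*6=66
NEG r2 → r2=-(-2)=2
ADD r5, r1, #1 → r5=11+1=12
LSR r2, r5, #2 → r2=12>>2=3
NEG r2 → r2=-(3)=-3
AND r7, r5, r2 → r7=12&(-3)=12
SUB r2, r5, r1 → r2=12-11=1
NEG r2 → r2=-(1)=-1
halt.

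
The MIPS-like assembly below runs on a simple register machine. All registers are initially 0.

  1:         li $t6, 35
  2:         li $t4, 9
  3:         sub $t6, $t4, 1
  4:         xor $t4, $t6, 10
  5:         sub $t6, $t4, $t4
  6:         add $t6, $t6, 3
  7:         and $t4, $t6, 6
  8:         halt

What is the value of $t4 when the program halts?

after li $t6, 35: $t6=35
after li $t4, 9: $t4=9
after sub $t6, $t4, 1: $t6=9-1=8
after xor $t4, $t6, 10: $t4=8^10=2
after sub $t6, $t4, $t4: $t6=2-2=0
after add $t6, $t6, 3: $t6=0+3=3
after and $t4, $t6, 6: $t4=3&6=2
halt.

2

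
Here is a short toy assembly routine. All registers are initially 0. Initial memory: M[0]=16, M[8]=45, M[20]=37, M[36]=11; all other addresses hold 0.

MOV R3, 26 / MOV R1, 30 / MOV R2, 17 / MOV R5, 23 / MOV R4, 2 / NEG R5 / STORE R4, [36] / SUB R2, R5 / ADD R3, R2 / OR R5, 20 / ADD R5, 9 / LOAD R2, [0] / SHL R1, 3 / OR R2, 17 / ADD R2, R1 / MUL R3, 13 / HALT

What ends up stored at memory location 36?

MOV R3, 26 → R3=26
MOV R1, 30 → R1=30
MOV R2, 17 → R2=17
MOV R5, 23 → R5=23
MOV R4, 2 → R4=2
NEG R5 → R5=-(23)=-23
STORE R4, [36] → M[36]=2
SUB R2, R5 → R2=17-(-23)=40
ADD R3, R2 → R3=26+40=66
OR R5, 20 → R5=(-23)|20=-3
ADD R5, 9 → R5=(-3)+9=6
LOAD R2, [0] → R2=M[0]=16
SHL R1, 3 → R1=30<<3=240
OR R2, 17 → R2=16|17=17
ADD R2, R1 → R2=17+240=257
MUL R3, 13 → R3=66*13=858
halt.

2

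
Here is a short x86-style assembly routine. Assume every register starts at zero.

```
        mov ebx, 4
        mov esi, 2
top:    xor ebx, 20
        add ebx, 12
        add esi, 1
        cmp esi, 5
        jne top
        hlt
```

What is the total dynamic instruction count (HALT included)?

mov ebx, 4 → ebx=4
mov esi, 2 → esi=2
xor ebx, 20 → ebx=4^20=16
add ebx, 12 → ebx=16+12=28
add esi, 1 → esi=2+1=3
cmp esi, 5  (cmp 3,5)
jne top: taken
xor ebx, 20 → ebx=28^20=8
add ebx, 12 → ebx=8+12=20
add esi, 1 → esi=3+1=4
cmp esi, 5  (cmp 4,5)
jne top: taken
xor ebx, 20 → ebx=20^20=0
add ebx, 12 → ebx=0+12=12
add esi, 1 → esi=4+1=5
cmp esi, 5  (cmp 5,5)
jne top: not taken
halt.
Total executed instructions: 18.

18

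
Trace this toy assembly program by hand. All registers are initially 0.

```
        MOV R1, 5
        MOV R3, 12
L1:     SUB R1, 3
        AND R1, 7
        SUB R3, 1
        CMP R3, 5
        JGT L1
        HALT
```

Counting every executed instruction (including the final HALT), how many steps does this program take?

R1=5
R3=12
R1=5-3=2
R1=2&7=2
R3=12-1=11
CMP R3, 5  (cmp 11,5)
JGT L1: taken
R1=2-3=-1
R1=(-1)&7=7
R3=11-1=10
CMP R3, 5  (cmp 10,5)
JGT L1: taken
R1=7-3=4
R1=4&7=4
R3=10-1=9
CMP R3, 5  (cmp 9,5)
JGT L1: taken
R1=4-3=1
R1=1&7=1
R3=9-1=8
CMP R3, 5  (cmp 8,5)
JGT L1: taken
R1=1-3=-2
R1=(-2)&7=6
R3=8-1=7
CMP R3, 5  (cmp 7,5)
JGT L1: taken
R1=6-3=3
R1=3&7=3
R3=7-1=6
CMP R3, 5  (cmp 6,5)
JGT L1: taken
R1=3-3=0
R1=0&7=0
R3=6-1=5
CMP R3, 5  (cmp 5,5)
JGT L1: not taken
halt.
Total executed instructions: 38.

38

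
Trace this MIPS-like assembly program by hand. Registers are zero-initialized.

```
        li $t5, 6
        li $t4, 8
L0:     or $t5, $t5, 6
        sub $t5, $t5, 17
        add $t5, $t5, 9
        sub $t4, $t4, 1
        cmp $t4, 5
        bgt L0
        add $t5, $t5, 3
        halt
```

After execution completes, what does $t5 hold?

li $t5, 6 → $t5=6
li $t4, 8 → $t4=8
or $t5, $t5, 6 → $t5=6|6=6
sub $t5, $t5, 17 → $t5=6-17=-11
add $t5, $t5, 9 → $t5=(-11)+9=-2
sub $t4, $t4, 1 → $t4=8-1=7
cmp $t4, 5  (cmp 7,5)
bgt L0: taken
or $t5, $t5, 6 → $t5=(-2)|6=-2
sub $t5, $t5, 17 → $t5=(-2)-17=-19
add $t5, $t5, 9 → $t5=(-19)+9=-10
sub $t4, $t4, 1 → $t4=7-1=6
cmp $t4, 5  (cmp 6,5)
bgt L0: taken
or $t5, $t5, 6 → $t5=(-10)|6=-10
sub $t5, $t5, 17 → $t5=(-10)-17=-27
add $t5, $t5, 9 → $t5=(-27)+9=-18
sub $t4, $t4, 1 → $t4=6-1=5
cmp $t4, 5  (cmp 5,5)
bgt L0: not taken
add $t5, $t5, 3 → $t5=(-18)+3=-15
halt.

-15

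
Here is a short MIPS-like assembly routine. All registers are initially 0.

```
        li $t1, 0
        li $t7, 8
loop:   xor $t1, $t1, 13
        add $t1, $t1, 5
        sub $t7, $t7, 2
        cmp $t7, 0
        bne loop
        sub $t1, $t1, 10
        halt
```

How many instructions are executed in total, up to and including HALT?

24

$t1=0
$t7=8
$t1=0^13=13
$t1=13+5=18
$t7=8-2=6
cmp $t7, 0  (cmp 6,0)
bne loop: taken
$t1=18^13=31
$t1=31+5=36
$t7=6-2=4
cmp $t7, 0  (cmp 4,0)
bne loop: taken
$t1=36^13=41
$t1=41+5=46
$t7=4-2=2
cmp $t7, 0  (cmp 2,0)
bne loop: taken
$t1=46^13=35
$t1=35+5=40
$t7=2-2=0
cmp $t7, 0  (cmp 0,0)
bne loop: not taken
$t1=40-10=30
halt.
Total executed instructions: 24.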